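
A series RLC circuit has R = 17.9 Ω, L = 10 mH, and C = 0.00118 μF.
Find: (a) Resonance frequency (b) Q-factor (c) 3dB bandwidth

Step 1 — Resonance: ω₀ = 1/√(LC) = 1/√(0.01·1.18e-09) = 2.911e+05 rad/s.
Step 2 — f₀ = ω₀/(2π) = 4.633e+04 Hz.
Step 3 — Series Q: Q = ω₀L/R = 2.911e+05·0.01/17.9 = 162.6.
Step 4 — Bandwidth: Δω = ω₀/Q = 1790 rad/s; BW = Δω/(2π) = 284.9 Hz.

(a) f₀ = 4.633e+04 Hz  (b) Q = 162.6  (c) BW = 284.9 Hz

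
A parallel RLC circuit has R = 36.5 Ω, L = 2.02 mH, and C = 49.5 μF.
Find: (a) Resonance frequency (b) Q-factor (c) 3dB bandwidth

Step 1 — Resonance: ω₀ = 1/√(LC) = 1/√(0.00202·4.95e-05) = 3162 rad/s.
Step 2 — f₀ = ω₀/(2π) = 503.3 Hz.
Step 3 — Parallel Q: Q = R/(ω₀L) = 36.5/(3162·0.00202) = 5.714.
Step 4 — Bandwidth: Δω = ω₀/Q = 553.5 rad/s; BW = Δω/(2π) = 88.09 Hz.

(a) f₀ = 503.3 Hz  (b) Q = 5.714  (c) BW = 88.09 Hz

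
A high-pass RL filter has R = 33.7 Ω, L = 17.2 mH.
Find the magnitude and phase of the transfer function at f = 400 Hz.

Step 1 — Angular frequency: ω = 2π·400 = 2513 rad/s.
Step 2 — Transfer function: H(jω) = jωL/(R + jωL).
Step 3 — Numerator jωL = j·43.23; denominator R + jωL = 33.7 + j43.23.
Step 4 — H = 0.622 + j0.4849.
Step 5 — Magnitude: |H| = 0.7887 (-2.1 dB); phase: φ = 37.9°.

|H| = 0.7887 (-2.1 dB), φ = 37.9°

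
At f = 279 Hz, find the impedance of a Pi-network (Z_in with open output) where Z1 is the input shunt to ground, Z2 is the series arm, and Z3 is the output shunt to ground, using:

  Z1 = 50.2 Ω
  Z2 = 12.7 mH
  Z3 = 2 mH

Step 1 — Angular frequency: ω = 2π·f = 2π·279 = 1753 rad/s.
Step 2 — Component impedances:
  Z1: Z = R = 50.2 Ω
  Z2: Z = jωL = j·1753·0.0127 = 0 + j22.26 Ω
  Z3: Z = jωL = j·1753·0.002 = 0 + j3.506 Ω
Step 3 — With open output, the series arm Z2 and the output shunt Z3 appear in series to ground: Z2 + Z3 = 0 + j25.77 Ω.
Step 4 — Parallel with input shunt Z1: Z_in = Z1 || (Z2 + Z3) = 10.47 + j20.39 Ω = 22.93∠62.8° Ω.

Z = 10.47 + j20.39 Ω = 22.93∠62.8° Ω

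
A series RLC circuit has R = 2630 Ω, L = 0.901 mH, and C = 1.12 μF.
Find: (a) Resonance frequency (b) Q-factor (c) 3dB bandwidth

Step 1 — Resonance condition Im(Z)=0 gives ω₀ = 1/√(LC).
Step 2 — ω₀ = 1/√(0.000901·1.12e-06) = 3.148e+04 rad/s.
Step 3 — f₀ = ω₀/(2π) = 5010 Hz.
Step 4 — Series Q: Q = ω₀L/R = 3.148e+04·0.000901/2630 = 0.01078.
Step 5 — 3dB bandwidth: Δω = ω₀/Q = 2.919e+06 rad/s; BW = Δω/(2π) = 4.646e+05 Hz.

(a) f₀ = 5010 Hz  (b) Q = 0.01078  (c) BW = 4.646e+05 Hz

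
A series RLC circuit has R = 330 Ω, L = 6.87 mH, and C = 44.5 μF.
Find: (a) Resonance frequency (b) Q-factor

Step 1 — Resonance condition Im(Z)=0 gives ω₀ = 1/√(LC).
Step 2 — ω₀ = 1/√(0.00687·4.45e-05) = 1809 rad/s.
Step 3 — f₀ = ω₀/(2π) = 287.8 Hz.
Step 4 — Series Q: Q = ω₀L/R = 1809·0.00687/330 = 0.03765.

(a) f₀ = 287.8 Hz  (b) Q = 0.03765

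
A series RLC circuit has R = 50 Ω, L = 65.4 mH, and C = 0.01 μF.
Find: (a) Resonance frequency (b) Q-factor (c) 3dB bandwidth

Step 1 — Resonance condition Im(Z)=0 gives ω₀ = 1/√(LC).
Step 2 — ω₀ = 1/√(0.0654·1e-08) = 3.91e+04 rad/s.
Step 3 — f₀ = ω₀/(2π) = 6223 Hz.
Step 4 — Series Q: Q = ω₀L/R = 3.91e+04·0.0654/50 = 51.15.
Step 5 — 3dB bandwidth: Δω = ω₀/Q = 764.5 rad/s; BW = Δω/(2π) = 121.7 Hz.

(a) f₀ = 6223 Hz  (b) Q = 51.15  (c) BW = 121.7 Hz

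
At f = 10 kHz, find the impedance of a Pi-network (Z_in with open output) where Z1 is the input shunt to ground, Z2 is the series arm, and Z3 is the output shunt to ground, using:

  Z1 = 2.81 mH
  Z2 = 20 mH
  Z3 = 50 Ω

Step 1 — Angular frequency: ω = 2π·f = 2π·1e+04 = 6.283e+04 rad/s.
Step 2 — Component impedances:
  Z1: Z = jωL = j·6.283e+04·0.00281 = 0 + j176.6 Ω
  Z2: Z = jωL = j·6.283e+04·0.02 = 0 + j1257 Ω
  Z3: Z = R = 50 Ω
Step 3 — With open output, the series arm Z2 and the output shunt Z3 appear in series to ground: Z2 + Z3 = 50 + j1257 Ω.
Step 4 — Parallel with input shunt Z1: Z_in = Z1 || (Z2 + Z3) = 0.7579 + j154.8 Ω = 154.8∠89.7° Ω.

Z = 0.7579 + j154.8 Ω = 154.8∠89.7° Ω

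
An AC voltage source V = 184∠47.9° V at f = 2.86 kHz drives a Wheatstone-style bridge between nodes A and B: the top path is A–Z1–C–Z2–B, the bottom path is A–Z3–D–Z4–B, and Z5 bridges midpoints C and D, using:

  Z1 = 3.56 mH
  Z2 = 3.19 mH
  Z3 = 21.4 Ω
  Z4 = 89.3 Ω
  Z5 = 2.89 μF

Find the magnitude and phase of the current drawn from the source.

Step 1 — Angular frequency: ω = 2π·f = 2π·2860 = 1.797e+04 rad/s.
Step 2 — Component impedances:
  Z1: Z = jωL = j·1.797e+04·0.00356 = 0 + j63.97 Ω
  Z2: Z = jωL = j·1.797e+04·0.00319 = 0 + j57.32 Ω
  Z3: Z = R = 21.4 Ω
  Z4: Z = R = 89.3 Ω
  Z5: Z = 1/(jωC) = -j/(ω·C) = 0 - j19.26 Ω
Step 3 — Bridge requires nodal analysis (the Z5 bridge couples midpoints C and D, so the two paths cannot be reduced to a simple series/parallel combination). Setting node B to ground and injecting 1 A at node A, the 3-node admittance system at A, C, D solves to V_A = Z_AB = 43.88 + j35.95 Ω = 56.72∠39.3° Ω.
Step 4 — Source phasor: V = 184∠47.9° V = 123.4 + j136.5 V.
Step 5 — Ohm's law: I = V / Z_total = (123.4 + j136.5) / (43.88 + j35.95) = 3.208 + j0.4837 A.
Step 6 — Convert to polar: |I| = 3.244 A, ∠I = 8.6°.

I = 3.244∠8.6° A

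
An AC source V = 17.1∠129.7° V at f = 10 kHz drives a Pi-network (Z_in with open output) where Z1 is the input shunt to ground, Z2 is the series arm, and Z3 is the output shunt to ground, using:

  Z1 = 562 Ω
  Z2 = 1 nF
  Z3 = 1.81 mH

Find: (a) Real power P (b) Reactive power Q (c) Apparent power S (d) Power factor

Step 1 — Angular frequency: ω = 2π·f = 2π·1e+04 = 6.283e+04 rad/s.
Step 2 — Component impedances:
  Z1: Z = R = 562 Ω
  Z2: Z = 1/(jωC) = -j/(ω·C) = 0 - j1.592e+04 Ω
  Z3: Z = jωL = j·6.283e+04·0.00181 = 0 + j113.7 Ω
Step 3 — With open output, the series arm Z2 and the output shunt Z3 appear in series to ground: Z2 + Z3 = 0 - j1.58e+04 Ω.
Step 4 — Parallel with input shunt Z1: Z_in = Z1 || (Z2 + Z3) = 561.3 - j19.96 Ω = 561.6∠-2.0° Ω.
Step 5 — Source phasor: V = 17.1∠129.7° V = -10.92 + j13.16 V.
Step 6 — Current: I = V / Z = -0.02027 + j0.02272 A = 0.03045∠131.7° A.
Step 7 — Complex power: S = V·I* = 0.5203 - j0.0185 VA.
Step 8 — Real power: P = Re(S) = 0.5203 W.
Step 9 — Reactive power: Q = Im(S) = -0.0185 VAR.
Step 10 — Apparent power: |S| = 0.5206 VA.
Step 11 — Power factor: PF = P/|S| = 0.9994 (leading).

(a) P = 0.5203 W  (b) Q = -0.0185 VAR  (c) S = 0.5206 VA  (d) PF = 0.9994 (leading)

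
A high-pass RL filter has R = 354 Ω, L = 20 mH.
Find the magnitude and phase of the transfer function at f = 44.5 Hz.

Step 1 — Angular frequency: ω = 2π·44.5 = 279.6 rad/s.
Step 2 — Transfer function: H(jω) = jωL/(R + jωL).
Step 3 — Numerator jωL = j·5.592; denominator R + jωL = 354 + j5.592.
Step 4 — H = 0.0002495 + j0.01579.
Step 5 — Magnitude: |H| = 0.01579 (-36.0 dB); phase: φ = 89.1°.

|H| = 0.01579 (-36.0 dB), φ = 89.1°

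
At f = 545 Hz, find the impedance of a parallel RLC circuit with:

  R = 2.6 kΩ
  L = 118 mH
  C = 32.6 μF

Step 1 — Angular frequency: ω = 2π·f = 2π·545 = 3424 rad/s.
Step 2 — Component impedances:
  R: Z = R = 2600 Ω
  L: Z = jωL = j·3424·0.118 = 0 + j404.1 Ω
  C: Z = 1/(jωC) = -j/(ω·C) = 0 - j8.958 Ω
Step 3 — Parallel combination: 1/Z_total = 1/R + 1/L + 1/C; Z_total = 0.03228 - j9.161 Ω = 9.161∠-89.8° Ω.

Z = 0.03228 - j9.161 Ω = 9.161∠-89.8° Ω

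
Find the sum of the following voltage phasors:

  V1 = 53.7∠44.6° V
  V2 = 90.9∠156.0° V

Step 1 — Convert each phasor to rectangular form:
  V1 = 53.7·(cos(44.6°) + j·sin(44.6°)) = 38.24 + j37.71 V
  V2 = 90.9·(cos(156.0°) + j·sin(156.0°)) = -83.04 + j36.97 V
Step 2 — Sum components: V_total = -44.81 + j74.68 V.
Step 3 — Convert to polar: |V_total| = 87.09 V, ∠V_total = 121.0°.

V_total = 87.09∠121.0° V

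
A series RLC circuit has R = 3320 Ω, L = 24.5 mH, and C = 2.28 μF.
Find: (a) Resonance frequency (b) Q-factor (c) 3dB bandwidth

Step 1 — Resonance: ω₀ = 1/√(LC) = 1/√(0.0245·2.28e-06) = 4231 rad/s.
Step 2 — f₀ = ω₀/(2π) = 673.4 Hz.
Step 3 — Series Q: Q = ω₀L/R = 4231·0.0245/3320 = 0.03122.
Step 4 — Bandwidth: Δω = ω₀/Q = 1.355e+05 rad/s; BW = Δω/(2π) = 2.157e+04 Hz.

(a) f₀ = 673.4 Hz  (b) Q = 0.03122  (c) BW = 2.157e+04 Hz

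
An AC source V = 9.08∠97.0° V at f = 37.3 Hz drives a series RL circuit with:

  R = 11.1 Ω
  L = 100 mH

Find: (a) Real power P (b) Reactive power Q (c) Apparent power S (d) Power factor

Step 1 — Angular frequency: ω = 2π·f = 2π·37.3 = 234.4 rad/s.
Step 2 — Component impedances:
  R: Z = R = 11.1 Ω
  L: Z = jωL = j·234.4·0.1 = 0 + j23.44 Ω
Step 3 — Series combination: Z_total = R + L = 11.1 + j23.44 Ω = 25.93∠64.7° Ω.
Step 4 — Source phasor: V = 9.08∠97.0° V = -1.107 + j9.012 V.
Step 5 — Current: I = V / Z = 0.2958 + j0.1873 A = 0.3501∠32.3° A.
Step 6 — Complex power: S = V·I* = 1.361 + j2.873 VA.
Step 7 — Real power: P = Re(S) = 1.361 W.
Step 8 — Reactive power: Q = Im(S) = 2.873 VAR.
Step 9 — Apparent power: |S| = 3.179 VA.
Step 10 — Power factor: PF = P/|S| = 0.428 (lagging).

(a) P = 1.361 W  (b) Q = 2.873 VAR  (c) S = 3.179 VA  (d) PF = 0.428 (lagging)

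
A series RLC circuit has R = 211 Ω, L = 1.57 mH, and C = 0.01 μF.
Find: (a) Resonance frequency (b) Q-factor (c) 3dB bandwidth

Step 1 — Resonance: ω₀ = 1/√(LC) = 1/√(0.00157·1e-08) = 2.524e+05 rad/s.
Step 2 — f₀ = ω₀/(2π) = 4.017e+04 Hz.
Step 3 — Series Q: Q = ω₀L/R = 2.524e+05·0.00157/211 = 1.878.
Step 4 — Bandwidth: Δω = ω₀/Q = 1.344e+05 rad/s; BW = Δω/(2π) = 2.139e+04 Hz.

(a) f₀ = 4.017e+04 Hz  (b) Q = 1.878  (c) BW = 2.139e+04 Hz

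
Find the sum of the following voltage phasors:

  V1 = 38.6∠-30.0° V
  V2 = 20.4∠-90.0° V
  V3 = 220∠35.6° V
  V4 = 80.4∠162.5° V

Step 1 — Convert each phasor to rectangular form:
  V1 = 38.6·(cos(-30.0°) + j·sin(-30.0°)) = 33.43 - j19.3 V
  V2 = 20.4·(cos(-90.0°) + j·sin(-90.0°)) = 0 - j20.4 V
  V3 = 220·(cos(35.6°) + j·sin(35.6°)) = 178.9 + j128.1 V
  V4 = 80.4·(cos(162.5°) + j·sin(162.5°)) = -76.68 + j24.18 V
Step 2 — Sum components: V_total = 135.6 + j112.5 V.
Step 3 — Convert to polar: |V_total| = 176.2 V, ∠V_total = 39.7°.

V_total = 176.2∠39.7° V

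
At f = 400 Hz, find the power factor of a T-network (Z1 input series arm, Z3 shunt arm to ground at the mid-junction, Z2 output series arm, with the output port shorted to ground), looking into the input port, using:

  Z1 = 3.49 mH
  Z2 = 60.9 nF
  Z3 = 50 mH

Step 1 — Angular frequency: ω = 2π·f = 2π·400 = 2513 rad/s.
Step 2 — Component impedances:
  Z1: Z = jωL = j·2513·0.00349 = 0 + j8.771 Ω
  Z2: Z = 1/(jωC) = -j/(ω·C) = 0 - j6533 Ω
  Z3: Z = jωL = j·2513·0.05 = 0 + j125.7 Ω
Step 3 — With the output port shorted to ground, the output series arm Z2 runs from the junction to ground; the shunt arm Z3 also runs from the junction to ground. They appear in parallel: Z3 || Z2 = 0 + j128.1 Ω.
Step 4 — Series with input arm Z1: Z_in = Z1 + (Z3 || Z2) = 0 + j136.9 Ω = 136.9∠90.0° Ω.
Step 5 — Power factor: PF = cos(φ) = Re(Z)/|Z| = 0/136.9 = 0.
Step 6 — Type: Im(Z) = 136.9 ⇒ lagging (phase φ = 90.0°).

PF = 0 (lagging, φ = 90.0°)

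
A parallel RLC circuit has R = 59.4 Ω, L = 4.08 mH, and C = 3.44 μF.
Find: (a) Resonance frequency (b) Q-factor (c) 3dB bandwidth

Step 1 — Resonance: ω₀ = 1/√(LC) = 1/√(0.00408·3.44e-06) = 8441 rad/s.
Step 2 — f₀ = ω₀/(2π) = 1343 Hz.
Step 3 — Parallel Q: Q = R/(ω₀L) = 59.4/(8441·0.00408) = 1.725.
Step 4 — Bandwidth: Δω = ω₀/Q = 4894 rad/s; BW = Δω/(2π) = 778.9 Hz.

(a) f₀ = 1343 Hz  (b) Q = 1.725  (c) BW = 778.9 Hz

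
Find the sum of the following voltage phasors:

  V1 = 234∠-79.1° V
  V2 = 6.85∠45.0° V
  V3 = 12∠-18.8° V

Step 1 — Convert each phasor to rectangular form:
  V1 = 234·(cos(-79.1°) + j·sin(-79.1°)) = 44.25 - j229.8 V
  V2 = 6.85·(cos(45.0°) + j·sin(45.0°)) = 4.844 + j4.844 V
  V3 = 12·(cos(-18.8°) + j·sin(-18.8°)) = 11.36 - j3.867 V
Step 2 — Sum components: V_total = 60.45 - j228.8 V.
Step 3 — Convert to polar: |V_total| = 236.7 V, ∠V_total = -75.2°.

V_total = 236.7∠-75.2° V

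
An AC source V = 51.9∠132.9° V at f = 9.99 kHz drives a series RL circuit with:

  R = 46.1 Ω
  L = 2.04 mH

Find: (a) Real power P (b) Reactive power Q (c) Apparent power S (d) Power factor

Step 1 — Angular frequency: ω = 2π·f = 2π·9990 = 6.277e+04 rad/s.
Step 2 — Component impedances:
  R: Z = R = 46.1 Ω
  L: Z = jωL = j·6.277e+04·0.00204 = 0 + j128 Ω
Step 3 — Series combination: Z_total = R + L = 46.1 + j128 Ω = 136.1∠70.2° Ω.
Step 4 — Source phasor: V = 51.9∠132.9° V = -35.33 + j38.02 V.
Step 5 — Current: I = V / Z = 0.1749 + j0.3389 A = 0.3814∠62.7° A.
Step 6 — Complex power: S = V·I* = 6.704 + j18.62 VA.
Step 7 — Real power: P = Re(S) = 6.704 W.
Step 8 — Reactive power: Q = Im(S) = 18.62 VAR.
Step 9 — Apparent power: |S| = 19.79 VA.
Step 10 — Power factor: PF = P/|S| = 0.3387 (lagging).

(a) P = 6.704 W  (b) Q = 18.62 VAR  (c) S = 19.79 VA  (d) PF = 0.3387 (lagging)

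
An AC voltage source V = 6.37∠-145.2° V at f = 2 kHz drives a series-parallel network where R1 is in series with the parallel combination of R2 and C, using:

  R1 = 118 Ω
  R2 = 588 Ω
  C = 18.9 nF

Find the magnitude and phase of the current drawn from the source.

Step 1 — Angular frequency: ω = 2π·f = 2π·2000 = 1.257e+04 rad/s.
Step 2 — Component impedances:
  R1: Z = R = 118 Ω
  R2: Z = R = 588 Ω
  C: Z = 1/(jωC) = -j/(ω·C) = 0 - j4210 Ω
Step 3 — Parallel branch: R2 || C = 1/(1/R2 + 1/C) = 576.8 - j80.54 Ω.
Step 4 — Series with R1: Z_total = R1 + (R2 || C) = 694.8 - j80.54 Ω = 699.4∠-6.6° Ω.
Step 5 — Source phasor: V = 6.37∠-145.2° V = -5.231 - j3.635 V.
Step 6 — Ohm's law: I = V / Z_total = (-5.231 - j3.635) / (694.8 - j80.54) = -0.00683 - j0.006025 A.
Step 7 — Convert to polar: |I| = 0.009108 A, ∠I = -138.6°.

I = 0.009108∠-138.6° A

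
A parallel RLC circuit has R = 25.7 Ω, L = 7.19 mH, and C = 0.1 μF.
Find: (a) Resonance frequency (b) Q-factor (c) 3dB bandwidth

Step 1 — Resonance: ω₀ = 1/√(LC) = 1/√(0.00719·1e-07) = 3.729e+04 rad/s.
Step 2 — f₀ = ω₀/(2π) = 5935 Hz.
Step 3 — Parallel Q: Q = R/(ω₀L) = 25.7/(3.729e+04·0.00719) = 0.09584.
Step 4 — Bandwidth: Δω = ω₀/Q = 3.891e+05 rad/s; BW = Δω/(2π) = 6.193e+04 Hz.

(a) f₀ = 5935 Hz  (b) Q = 0.09584  (c) BW = 6.193e+04 Hz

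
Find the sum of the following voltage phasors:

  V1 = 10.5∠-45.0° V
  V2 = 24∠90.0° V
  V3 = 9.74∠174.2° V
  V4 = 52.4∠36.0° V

Step 1 — Convert each phasor to rectangular form:
  V1 = 10.5·(cos(-45.0°) + j·sin(-45.0°)) = 7.425 - j7.425 V
  V2 = 24·(cos(90.0°) + j·sin(90.0°)) = 0 + j24 V
  V3 = 9.74·(cos(174.2°) + j·sin(174.2°)) = -9.69 + j0.9843 V
  V4 = 52.4·(cos(36.0°) + j·sin(36.0°)) = 42.39 + j30.8 V
Step 2 — Sum components: V_total = 40.13 + j48.36 V.
Step 3 — Convert to polar: |V_total| = 62.84 V, ∠V_total = 50.3°.

V_total = 62.84∠50.3° V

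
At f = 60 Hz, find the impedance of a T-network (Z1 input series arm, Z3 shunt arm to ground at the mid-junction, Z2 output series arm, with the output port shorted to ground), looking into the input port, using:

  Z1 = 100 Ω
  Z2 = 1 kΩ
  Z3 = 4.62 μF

Step 1 — Angular frequency: ω = 2π·f = 2π·60 = 377 rad/s.
Step 2 — Component impedances:
  Z1: Z = R = 100 Ω
  Z2: Z = R = 1000 Ω
  Z3: Z = 1/(jωC) = -j/(ω·C) = 0 - j574.2 Ω
Step 3 — With the output port shorted to ground, the output series arm Z2 runs from the junction to ground; the shunt arm Z3 also runs from the junction to ground. They appear in parallel: Z3 || Z2 = 247.9 - j431.8 Ω.
Step 4 — Series with input arm Z1: Z_in = Z1 + (Z3 || Z2) = 347.9 - j431.8 Ω = 554.5∠-51.1° Ω.

Z = 347.9 - j431.8 Ω = 554.5∠-51.1° Ω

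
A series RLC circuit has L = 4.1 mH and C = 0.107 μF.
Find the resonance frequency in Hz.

Step 1 — Resonance condition Im(Z)=0 gives ω₀ = 1/√(LC).
Step 2 — ω₀ = 1/√(0.0041·1.07e-07) = 4.774e+04 rad/s.
Step 3 — f₀ = ω₀/(2π) = 7599 Hz.

f₀ = 7599 Hz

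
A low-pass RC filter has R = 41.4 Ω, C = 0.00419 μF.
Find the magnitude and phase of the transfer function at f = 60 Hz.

Step 1 — Angular frequency: ω = 2π·60 = 377 rad/s.
Step 2 — Transfer function: H(jω) = 1/(1 + jωRC).
Step 3 — Denominator: 1 + jωRC = 1 + j·377·41.4·4.19e-09 = 1 + j6.54e-05.
Step 4 — H = 1 - j6.54e-05.
Step 5 — Magnitude: |H| = 1 (-0.0 dB); phase: φ = -0.0°.

|H| = 1 (-0.0 dB), φ = -0.0°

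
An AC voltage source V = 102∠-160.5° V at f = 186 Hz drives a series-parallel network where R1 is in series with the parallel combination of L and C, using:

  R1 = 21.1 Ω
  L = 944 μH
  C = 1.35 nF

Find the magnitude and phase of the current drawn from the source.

Step 1 — Angular frequency: ω = 2π·f = 2π·186 = 1169 rad/s.
Step 2 — Component impedances:
  R1: Z = R = 21.1 Ω
  L: Z = jωL = j·1169·0.000944 = 0 + j1.103 Ω
  C: Z = 1/(jωC) = -j/(ω·C) = 0 - j6.338e+05 Ω
Step 3 — Parallel branch: L || C = 1/(1/L + 1/C) = 0 + j1.103 Ω.
Step 4 — Series with R1: Z_total = R1 + (L || C) = 21.1 + j1.103 Ω = 21.13∠3.0° Ω.
Step 5 — Source phasor: V = 102∠-160.5° V = -96.15 - j34.05 V.
Step 6 — Ohm's law: I = V / Z_total = (-96.15 - j34.05) / (21.1 + j1.103) = -4.629 - j1.372 A.
Step 7 — Convert to polar: |I| = 4.828 A, ∠I = -163.5°.

I = 4.828∠-163.5° A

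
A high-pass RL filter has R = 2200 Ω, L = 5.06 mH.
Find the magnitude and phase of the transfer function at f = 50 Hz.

Step 1 — Angular frequency: ω = 2π·50 = 314.2 rad/s.
Step 2 — Transfer function: H(jω) = jωL/(R + jωL).
Step 3 — Numerator jωL = j·1.59; denominator R + jωL = 2200 + j1.59.
Step 4 — H = 5.221e-07 + j0.0007226.
Step 5 — Magnitude: |H| = 0.0007226 (-62.8 dB); phase: φ = 90.0°.

|H| = 0.0007226 (-62.8 dB), φ = 90.0°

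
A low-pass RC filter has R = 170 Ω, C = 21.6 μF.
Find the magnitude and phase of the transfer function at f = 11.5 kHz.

Step 1 — Angular frequency: ω = 2π·1.15e+04 = 7.226e+04 rad/s.
Step 2 — Transfer function: H(jω) = 1/(1 + jωRC).
Step 3 — Denominator: 1 + jωRC = 1 + j·7.226e+04·170·2.16e-05 = 1 + j265.3.
Step 4 — H = 1.42e-05 - j0.003769.
Step 5 — Magnitude: |H| = 0.003769 (-48.5 dB); phase: φ = -89.8°.

|H| = 0.003769 (-48.5 dB), φ = -89.8°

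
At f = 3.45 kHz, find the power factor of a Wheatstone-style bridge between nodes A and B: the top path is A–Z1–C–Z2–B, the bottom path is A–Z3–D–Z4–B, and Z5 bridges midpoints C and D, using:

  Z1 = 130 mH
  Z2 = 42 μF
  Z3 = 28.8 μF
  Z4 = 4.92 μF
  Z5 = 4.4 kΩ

Step 1 — Angular frequency: ω = 2π·f = 2π·3450 = 2.168e+04 rad/s.
Step 2 — Component impedances:
  Z1: Z = jωL = j·2.168e+04·0.13 = 0 + j2818 Ω
  Z2: Z = 1/(jωC) = -j/(ω·C) = 0 - j1.098 Ω
  Z3: Z = 1/(jωC) = -j/(ω·C) = 0 - j1.602 Ω
  Z4: Z = 1/(jωC) = -j/(ω·C) = 0 - j9.376 Ω
  Z5: Z = R = 4400 Ω
Step 3 — Bridge requires nodal analysis (the Z5 bridge couples midpoints C and D, so the two paths cannot be reduced to a simple series/parallel combination). Setting node B to ground and injecting 1 A at node A, the 3-node admittance system at A, C, D solves to V_A = Z_AB = 0.02016 - j11.02 Ω = 11.02∠-89.9° Ω.
Step 4 — Power factor: PF = cos(φ) = Re(Z)/|Z| = 0.02016/11.02 = 0.001829.
Step 5 — Type: Im(Z) = -11.02 ⇒ leading (phase φ = -89.9°).

PF = 0.001829 (leading, φ = -89.9°)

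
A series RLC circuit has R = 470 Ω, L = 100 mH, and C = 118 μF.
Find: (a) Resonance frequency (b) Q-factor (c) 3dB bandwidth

Step 1 — Resonance: ω₀ = 1/√(LC) = 1/√(0.1·0.000118) = 291.1 rad/s.
Step 2 — f₀ = ω₀/(2π) = 46.33 Hz.
Step 3 — Series Q: Q = ω₀L/R = 291.1·0.1/470 = 0.06194.
Step 4 — Bandwidth: Δω = ω₀/Q = 4700 rad/s; BW = Δω/(2π) = 748 Hz.

(a) f₀ = 46.33 Hz  (b) Q = 0.06194  (c) BW = 748 Hz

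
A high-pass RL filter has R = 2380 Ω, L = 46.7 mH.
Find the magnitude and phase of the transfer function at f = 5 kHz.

Step 1 — Angular frequency: ω = 2π·5000 = 3.142e+04 rad/s.
Step 2 — Transfer function: H(jω) = jωL/(R + jωL).
Step 3 — Numerator jωL = j·1467; denominator R + jωL = 2380 + j1467.
Step 4 — H = 0.2754 + j0.4467.
Step 5 — Magnitude: |H| = 0.5247 (-5.6 dB); phase: φ = 58.3°.

|H| = 0.5247 (-5.6 dB), φ = 58.3°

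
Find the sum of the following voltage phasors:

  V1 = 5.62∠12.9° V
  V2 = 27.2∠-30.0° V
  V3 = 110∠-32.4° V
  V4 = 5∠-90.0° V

Step 1 — Convert each phasor to rectangular form:
  V1 = 5.62·(cos(12.9°) + j·sin(12.9°)) = 5.478 + j1.255 V
  V2 = 27.2·(cos(-30.0°) + j·sin(-30.0°)) = 23.56 - j13.6 V
  V3 = 110·(cos(-32.4°) + j·sin(-32.4°)) = 92.88 - j58.94 V
  V4 = 5·(cos(-90.0°) + j·sin(-90.0°)) = 0 - j5 V
Step 2 — Sum components: V_total = 121.9 - j76.29 V.
Step 3 — Convert to polar: |V_total| = 143.8 V, ∠V_total = -32.0°.

V_total = 143.8∠-32.0° V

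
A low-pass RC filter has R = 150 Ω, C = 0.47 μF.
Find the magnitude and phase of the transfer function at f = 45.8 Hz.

Step 1 — Angular frequency: ω = 2π·45.8 = 287.8 rad/s.
Step 2 — Transfer function: H(jω) = 1/(1 + jωRC).
Step 3 — Denominator: 1 + jωRC = 1 + j·287.8·150·4.7e-07 = 1 + j0.02029.
Step 4 — H = 0.9996 - j0.02028.
Step 5 — Magnitude: |H| = 0.9998 (-0.0 dB); phase: φ = -1.2°.

|H| = 0.9998 (-0.0 dB), φ = -1.2°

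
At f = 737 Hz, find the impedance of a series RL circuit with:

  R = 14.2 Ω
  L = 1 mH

Step 1 — Angular frequency: ω = 2π·f = 2π·737 = 4631 rad/s.
Step 2 — Component impedances:
  R: Z = R = 14.2 Ω
  L: Z = jωL = j·4631·0.001 = 0 + j4.631 Ω
Step 3 — Series combination: Z_total = R + L = 14.2 + j4.631 Ω = 14.94∠18.1° Ω.

Z = 14.2 + j4.631 Ω = 14.94∠18.1° Ω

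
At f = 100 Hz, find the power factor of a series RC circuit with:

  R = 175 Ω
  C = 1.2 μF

Step 1 — Angular frequency: ω = 2π·f = 2π·100 = 628.3 rad/s.
Step 2 — Component impedances:
  R: Z = R = 175 Ω
  C: Z = 1/(jωC) = -j/(ω·C) = 0 - j1326 Ω
Step 3 — Series combination: Z_total = R + C = 175 - j1326 Ω = 1338∠-82.5° Ω.
Step 4 — Power factor: PF = cos(φ) = Re(Z)/|Z| = 175/1338 = 0.1308.
Step 5 — Type: Im(Z) = -1326 ⇒ leading (phase φ = -82.5°).

PF = 0.1308 (leading, φ = -82.5°)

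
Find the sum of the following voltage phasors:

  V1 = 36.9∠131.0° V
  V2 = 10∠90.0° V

Step 1 — Convert each phasor to rectangular form:
  V1 = 36.9·(cos(131.0°) + j·sin(131.0°)) = -24.21 + j27.85 V
  V2 = 10·(cos(90.0°) + j·sin(90.0°)) = 0 + j10 V
Step 2 — Sum components: V_total = -24.21 + j37.85 V.
Step 3 — Convert to polar: |V_total| = 44.93 V, ∠V_total = 122.6°.

V_total = 44.93∠122.6° V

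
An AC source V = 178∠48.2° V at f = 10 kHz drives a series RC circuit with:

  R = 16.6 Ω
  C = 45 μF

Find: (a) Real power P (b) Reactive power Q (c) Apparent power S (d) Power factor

Step 1 — Angular frequency: ω = 2π·f = 2π·1e+04 = 6.283e+04 rad/s.
Step 2 — Component impedances:
  R: Z = R = 16.6 Ω
  C: Z = 1/(jωC) = -j/(ω·C) = 0 - j0.3537 Ω
Step 3 — Series combination: Z_total = R + C = 16.6 - j0.3537 Ω = 16.6∠-1.2° Ω.
Step 4 — Source phasor: V = 178∠48.2° V = 118.6 + j132.7 V.
Step 5 — Current: I = V / Z = 6.974 + j8.142 A = 10.72∠49.4° A.
Step 6 — Complex power: S = V·I* = 1908 - j40.65 VA.
Step 7 — Real power: P = Re(S) = 1908 W.
Step 8 — Reactive power: Q = Im(S) = -40.65 VAR.
Step 9 — Apparent power: |S| = 1908 VA.
Step 10 — Power factor: PF = P/|S| = 0.9998 (leading).

(a) P = 1908 W  (b) Q = -40.65 VAR  (c) S = 1908 VA  (d) PF = 0.9998 (leading)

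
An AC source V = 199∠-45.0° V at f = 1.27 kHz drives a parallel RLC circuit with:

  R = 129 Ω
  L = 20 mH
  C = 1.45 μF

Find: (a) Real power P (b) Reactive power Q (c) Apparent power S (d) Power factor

Step 1 — Angular frequency: ω = 2π·f = 2π·1270 = 7980 rad/s.
Step 2 — Component impedances:
  R: Z = R = 129 Ω
  L: Z = jωL = j·7980·0.02 = 0 + j159.6 Ω
  C: Z = 1/(jωC) = -j/(ω·C) = 0 - j86.43 Ω
Step 3 — Parallel combination: 1/Z_total = 1/R + 1/L + 1/C; Z_total = 87.86 - j60.12 Ω = 106.5∠-34.4° Ω.
Step 4 — Source phasor: V = 199∠-45.0° V = 140.7 - j140.7 V.
Step 5 — Current: I = V / Z = 1.837 - j0.3444 A = 1.869∠-10.6° A.
Step 6 — Complex power: S = V·I* = 307 - j210.1 VA.
Step 7 — Real power: P = Re(S) = 307 W.
Step 8 — Reactive power: Q = Im(S) = -210.1 VAR.
Step 9 — Apparent power: |S| = 372 VA.
Step 10 — Power factor: PF = P/|S| = 0.8253 (leading).

(a) P = 307 W  (b) Q = -210.1 VAR  (c) S = 372 VA  (d) PF = 0.8253 (leading)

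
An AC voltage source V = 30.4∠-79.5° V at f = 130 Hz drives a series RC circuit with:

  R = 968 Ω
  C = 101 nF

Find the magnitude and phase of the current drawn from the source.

Step 1 — Angular frequency: ω = 2π·f = 2π·130 = 816.8 rad/s.
Step 2 — Component impedances:
  R: Z = R = 968 Ω
  C: Z = 1/(jωC) = -j/(ω·C) = 0 - j1.212e+04 Ω
Step 3 — Series combination: Z_total = R + C = 968 - j1.212e+04 Ω = 1.216e+04∠-85.4° Ω.
Step 4 — Source phasor: V = 30.4∠-79.5° V = 5.54 - j29.89 V.
Step 5 — Ohm's law: I = V / Z_total = (5.54 - j29.89) / (968 - j1.212e+04) = 0.002487 + j0.0002585 A.
Step 6 — Convert to polar: |I| = 0.0025 A, ∠I = 5.9°.

I = 0.0025∠5.9° A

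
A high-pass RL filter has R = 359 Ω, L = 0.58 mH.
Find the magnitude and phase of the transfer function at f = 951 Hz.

Step 1 — Angular frequency: ω = 2π·951 = 5975 rad/s.
Step 2 — Transfer function: H(jω) = jωL/(R + jωL).
Step 3 — Numerator jωL = j·3.466; denominator R + jωL = 359 + j3.466.
Step 4 — H = 9.319e-05 + j0.009653.
Step 5 — Magnitude: |H| = 0.009653 (-40.3 dB); phase: φ = 89.4°.

|H| = 0.009653 (-40.3 dB), φ = 89.4°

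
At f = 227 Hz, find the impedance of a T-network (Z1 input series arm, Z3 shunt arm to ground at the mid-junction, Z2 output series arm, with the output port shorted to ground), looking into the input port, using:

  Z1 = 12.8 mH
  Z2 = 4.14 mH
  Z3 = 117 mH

Step 1 — Angular frequency: ω = 2π·f = 2π·227 = 1426 rad/s.
Step 2 — Component impedances:
  Z1: Z = jωL = j·1426·0.0128 = 0 + j18.26 Ω
  Z2: Z = jωL = j·1426·0.00414 = 0 + j5.905 Ω
  Z3: Z = jωL = j·1426·0.117 = 0 + j166.9 Ω
Step 3 — With the output port shorted to ground, the output series arm Z2 runs from the junction to ground; the shunt arm Z3 also runs from the junction to ground. They appear in parallel: Z3 || Z2 = 0 + j5.703 Ω.
Step 4 — Series with input arm Z1: Z_in = Z1 + (Z3 || Z2) = 0 + j23.96 Ω = 23.96∠90.0° Ω.

Z = 0 + j23.96 Ω = 23.96∠90.0° Ω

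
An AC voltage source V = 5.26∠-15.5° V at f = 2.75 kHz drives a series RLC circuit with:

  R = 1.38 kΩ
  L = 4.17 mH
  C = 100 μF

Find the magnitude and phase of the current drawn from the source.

Step 1 — Angular frequency: ω = 2π·f = 2π·2750 = 1.728e+04 rad/s.
Step 2 — Component impedances:
  R: Z = R = 1380 Ω
  L: Z = jωL = j·1.728e+04·0.00417 = 0 + j72.05 Ω
  C: Z = 1/(jωC) = -j/(ω·C) = 0 - j0.5787 Ω
Step 3 — Series combination: Z_total = R + L + C = 1380 + j71.47 Ω = 1382∠3.0° Ω.
Step 4 — Source phasor: V = 5.26∠-15.5° V = 5.069 - j1.406 V.
Step 5 — Ohm's law: I = V / Z_total = (5.069 - j1.406) / (1380 + j71.47) = 0.003611 - j0.001206 A.
Step 6 — Convert to polar: |I| = 0.003806 A, ∠I = -18.5°.

I = 0.003806∠-18.5° A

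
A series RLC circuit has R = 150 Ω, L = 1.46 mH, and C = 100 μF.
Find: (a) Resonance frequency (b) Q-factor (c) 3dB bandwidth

Step 1 — Resonance: ω₀ = 1/√(LC) = 1/√(0.00146·0.0001) = 2617 rad/s.
Step 2 — f₀ = ω₀/(2π) = 416.5 Hz.
Step 3 — Series Q: Q = ω₀L/R = 2617·0.00146/150 = 0.02547.
Step 4 — Bandwidth: Δω = ω₀/Q = 1.027e+05 rad/s; BW = Δω/(2π) = 1.635e+04 Hz.

(a) f₀ = 416.5 Hz  (b) Q = 0.02547  (c) BW = 1.635e+04 Hz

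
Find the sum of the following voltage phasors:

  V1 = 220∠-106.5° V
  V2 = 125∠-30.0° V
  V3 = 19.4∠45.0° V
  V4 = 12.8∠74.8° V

Step 1 — Convert each phasor to rectangular form:
  V1 = 220·(cos(-106.5°) + j·sin(-106.5°)) = -62.48 - j210.9 V
  V2 = 125·(cos(-30.0°) + j·sin(-30.0°)) = 108.3 - j62.5 V
  V3 = 19.4·(cos(45.0°) + j·sin(45.0°)) = 13.72 + j13.72 V
  V4 = 12.8·(cos(74.8°) + j·sin(74.8°)) = 3.356 + j12.35 V
Step 2 — Sum components: V_total = 62.84 - j247.4 V.
Step 3 — Convert to polar: |V_total| = 255.2 V, ∠V_total = -75.7°.

V_total = 255.2∠-75.7° V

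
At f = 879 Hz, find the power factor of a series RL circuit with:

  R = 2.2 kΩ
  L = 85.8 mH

Step 1 — Angular frequency: ω = 2π·f = 2π·879 = 5523 rad/s.
Step 2 — Component impedances:
  R: Z = R = 2200 Ω
  L: Z = jωL = j·5523·0.0858 = 0 + j473.9 Ω
Step 3 — Series combination: Z_total = R + L = 2200 + j473.9 Ω = 2250∠12.2° Ω.
Step 4 — Power factor: PF = cos(φ) = Re(Z)/|Z| = 2200/2250.5 = 0.9776.
Step 5 — Type: Im(Z) = 473.9 ⇒ lagging (phase φ = 12.2°).

PF = 0.9776 (lagging, φ = 12.2°)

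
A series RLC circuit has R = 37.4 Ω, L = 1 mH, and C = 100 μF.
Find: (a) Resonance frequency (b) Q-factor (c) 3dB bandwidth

Step 1 — Resonance: ω₀ = 1/√(LC) = 1/√(0.001·0.0001) = 3162 rad/s.
Step 2 — f₀ = ω₀/(2π) = 503.3 Hz.
Step 3 — Series Q: Q = ω₀L/R = 3162·0.001/37.4 = 0.08455.
Step 4 — Bandwidth: Δω = ω₀/Q = 3.74e+04 rad/s; BW = Δω/(2π) = 5952 Hz.

(a) f₀ = 503.3 Hz  (b) Q = 0.08455  (c) BW = 5952 Hz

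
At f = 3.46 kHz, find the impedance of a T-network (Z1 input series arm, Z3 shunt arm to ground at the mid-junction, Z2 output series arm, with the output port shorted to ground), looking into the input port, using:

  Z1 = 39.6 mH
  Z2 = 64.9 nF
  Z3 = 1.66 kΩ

Step 1 — Angular frequency: ω = 2π·f = 2π·3460 = 2.174e+04 rad/s.
Step 2 — Component impedances:
  Z1: Z = jωL = j·2.174e+04·0.0396 = 0 + j860.9 Ω
  Z2: Z = 1/(jωC) = -j/(ω·C) = 0 - j708.8 Ω
  Z3: Z = R = 1660 Ω
Step 3 — With the output port shorted to ground, the output series arm Z2 runs from the junction to ground; the shunt arm Z3 also runs from the junction to ground. They appear in parallel: Z3 || Z2 = 256 - j599.5 Ω.
Step 4 — Series with input arm Z1: Z_in = Z1 + (Z3 || Z2) = 256 + j261.4 Ω = 365.9∠45.6° Ω.

Z = 256 + j261.4 Ω = 365.9∠45.6° Ω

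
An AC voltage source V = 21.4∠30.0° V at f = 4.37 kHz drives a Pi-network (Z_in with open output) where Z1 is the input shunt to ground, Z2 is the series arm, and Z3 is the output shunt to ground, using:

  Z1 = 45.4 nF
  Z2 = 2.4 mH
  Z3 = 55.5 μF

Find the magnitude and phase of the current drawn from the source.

Step 1 — Angular frequency: ω = 2π·f = 2π·4370 = 2.746e+04 rad/s.
Step 2 — Component impedances:
  Z1: Z = 1/(jωC) = -j/(ω·C) = 0 - j802.2 Ω
  Z2: Z = jωL = j·2.746e+04·0.0024 = 0 + j65.9 Ω
  Z3: Z = 1/(jωC) = -j/(ω·C) = 0 - j0.6562 Ω
Step 3 — With open output, the series arm Z2 and the output shunt Z3 appear in series to ground: Z2 + Z3 = 0 + j65.24 Ω.
Step 4 — Parallel with input shunt Z1: Z_in = Z1 || (Z2 + Z3) = 0 + j71.02 Ω = 71.02∠90.0° Ω.
Step 5 — Source phasor: V = 21.4∠30.0° V = 18.53 + j10.7 V.
Step 6 — Ohm's law: I = V / Z_total = (18.53 + j10.7) / (0 + j71.02) = 0.1507 - j0.261 A.
Step 7 — Convert to polar: |I| = 0.3013 A, ∠I = -60.0°.

I = 0.3013∠-60.0° A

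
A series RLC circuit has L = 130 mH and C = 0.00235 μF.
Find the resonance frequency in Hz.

Step 1 — Resonance condition Im(Z)=0 gives ω₀ = 1/√(LC).
Step 2 — ω₀ = 1/√(0.13·2.35e-09) = 5.721e+04 rad/s.
Step 3 — f₀ = ω₀/(2π) = 9106 Hz.

f₀ = 9106 Hz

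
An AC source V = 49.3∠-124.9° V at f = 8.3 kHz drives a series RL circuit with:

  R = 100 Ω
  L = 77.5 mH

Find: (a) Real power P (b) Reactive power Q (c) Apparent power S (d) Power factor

Step 1 — Angular frequency: ω = 2π·f = 2π·8300 = 5.215e+04 rad/s.
Step 2 — Component impedances:
  R: Z = R = 100 Ω
  L: Z = jωL = j·5.215e+04·0.0775 = 0 + j4042 Ω
Step 3 — Series combination: Z_total = R + L = 100 + j4042 Ω = 4043∠88.6° Ω.
Step 4 — Source phasor: V = 49.3∠-124.9° V = -28.21 - j40.43 V.
Step 5 — Current: I = V / Z = -0.01017 + j0.006727 A = 0.01219∠146.5° A.
Step 6 — Complex power: S = V·I* = 0.01487 + j0.601 VA.
Step 7 — Real power: P = Re(S) = 0.01487 W.
Step 8 — Reactive power: Q = Im(S) = 0.601 VAR.
Step 9 — Apparent power: |S| = 0.6012 VA.
Step 10 — Power factor: PF = P/|S| = 0.02473 (lagging).

(a) P = 0.01487 W  (b) Q = 0.601 VAR  (c) S = 0.6012 VA  (d) PF = 0.02473 (lagging)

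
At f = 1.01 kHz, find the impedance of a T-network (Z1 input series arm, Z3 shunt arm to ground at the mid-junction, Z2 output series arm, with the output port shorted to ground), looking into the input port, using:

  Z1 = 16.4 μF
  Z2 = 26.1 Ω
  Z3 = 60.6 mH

Step 1 — Angular frequency: ω = 2π·f = 2π·1010 = 6346 rad/s.
Step 2 — Component impedances:
  Z1: Z = 1/(jωC) = -j/(ω·C) = 0 - j9.608 Ω
  Z2: Z = R = 26.1 Ω
  Z3: Z = jωL = j·6346·0.0606 = 0 + j384.6 Ω
Step 3 — With the output port shorted to ground, the output series arm Z2 runs from the junction to ground; the shunt arm Z3 also runs from the junction to ground. They appear in parallel: Z3 || Z2 = 25.98 + j1.763 Ω.
Step 4 — Series with input arm Z1: Z_in = Z1 + (Z3 || Z2) = 25.98 - j7.845 Ω = 27.14∠-16.8° Ω.

Z = 25.98 - j7.845 Ω = 27.14∠-16.8° Ω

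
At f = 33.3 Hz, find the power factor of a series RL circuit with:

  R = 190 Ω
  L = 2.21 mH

Step 1 — Angular frequency: ω = 2π·f = 2π·33.3 = 209.2 rad/s.
Step 2 — Component impedances:
  R: Z = R = 190 Ω
  L: Z = jωL = j·209.2·0.00221 = 0 + j0.4624 Ω
Step 3 — Series combination: Z_total = R + L = 190 + j0.4624 Ω = 190∠0.1° Ω.
Step 4 — Power factor: PF = cos(φ) = Re(Z)/|Z| = 190/190 = 1.
Step 5 — Type: Im(Z) = 0.4624 ⇒ lagging (phase φ = 0.1°).

PF = 1 (lagging, φ = 0.1°)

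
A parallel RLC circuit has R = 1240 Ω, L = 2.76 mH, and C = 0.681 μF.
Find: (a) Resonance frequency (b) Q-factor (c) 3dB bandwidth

Step 1 — Resonance: ω₀ = 1/√(LC) = 1/√(0.00276·6.81e-07) = 2.307e+04 rad/s.
Step 2 — f₀ = ω₀/(2π) = 3671 Hz.
Step 3 — Parallel Q: Q = R/(ω₀L) = 1240/(2.307e+04·0.00276) = 19.48.
Step 4 — Bandwidth: Δω = ω₀/Q = 1184 rad/s; BW = Δω/(2π) = 188.5 Hz.

(a) f₀ = 3671 Hz  (b) Q = 19.48  (c) BW = 188.5 Hz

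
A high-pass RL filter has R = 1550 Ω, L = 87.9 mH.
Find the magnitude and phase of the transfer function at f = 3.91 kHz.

Step 1 — Angular frequency: ω = 2π·3910 = 2.457e+04 rad/s.
Step 2 — Transfer function: H(jω) = jωL/(R + jωL).
Step 3 — Numerator jωL = j·2159; denominator R + jωL = 1550 + j2159.
Step 4 — H = 0.66 + j0.4737.
Step 5 — Magnitude: |H| = 0.8124 (-1.8 dB); phase: φ = 35.7°.

|H| = 0.8124 (-1.8 dB), φ = 35.7°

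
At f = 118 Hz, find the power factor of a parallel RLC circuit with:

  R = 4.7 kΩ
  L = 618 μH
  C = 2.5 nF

Step 1 — Angular frequency: ω = 2π·f = 2π·118 = 741.4 rad/s.
Step 2 — Component impedances:
  R: Z = R = 4700 Ω
  L: Z = jωL = j·741.4·0.000618 = 0 + j0.4582 Ω
  C: Z = 1/(jωC) = -j/(ω·C) = 0 - j5.395e+05 Ω
Step 3 — Parallel combination: 1/Z_total = 1/R + 1/L + 1/C; Z_total = 4.467e-05 + j0.4582 Ω = 0.4582∠90.0° Ω.
Step 4 — Power factor: PF = cos(φ) = Re(Z)/|Z| = 4.467e-05/0.4582 = 9.749e-05.
Step 5 — Type: Im(Z) = 0.4582 ⇒ lagging (phase φ = 90.0°).

PF = 9.749e-05 (lagging, φ = 90.0°)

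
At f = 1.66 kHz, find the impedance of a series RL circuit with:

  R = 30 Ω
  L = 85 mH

Step 1 — Angular frequency: ω = 2π·f = 2π·1660 = 1.043e+04 rad/s.
Step 2 — Component impedances:
  R: Z = R = 30 Ω
  L: Z = jωL = j·1.043e+04·0.085 = 0 + j886.6 Ω
Step 3 — Series combination: Z_total = R + L = 30 + j886.6 Ω = 887.1∠88.1° Ω.

Z = 30 + j886.6 Ω = 887.1∠88.1° Ω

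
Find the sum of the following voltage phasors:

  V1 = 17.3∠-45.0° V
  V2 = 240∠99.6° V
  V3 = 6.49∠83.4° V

Step 1 — Convert each phasor to rectangular form:
  V1 = 17.3·(cos(-45.0°) + j·sin(-45.0°)) = 12.23 - j12.23 V
  V2 = 240·(cos(99.6°) + j·sin(99.6°)) = -40.02 + j236.6 V
  V3 = 6.49·(cos(83.4°) + j·sin(83.4°)) = 0.7459 + j6.447 V
Step 2 — Sum components: V_total = -27.05 + j230.9 V.
Step 3 — Convert to polar: |V_total| = 232.4 V, ∠V_total = 96.7°.

V_total = 232.4∠96.7° V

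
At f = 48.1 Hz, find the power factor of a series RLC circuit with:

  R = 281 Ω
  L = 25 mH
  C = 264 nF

Step 1 — Angular frequency: ω = 2π·f = 2π·48.1 = 302.2 rad/s.
Step 2 — Component impedances:
  R: Z = R = 281 Ω
  L: Z = jωL = j·302.2·0.025 = 0 + j7.556 Ω
  C: Z = 1/(jωC) = -j/(ω·C) = 0 - j1.253e+04 Ω
Step 3 — Series combination: Z_total = R + L + C = 281 - j1.253e+04 Ω = 1.253e+04∠-88.7° Ω.
Step 4 — Power factor: PF = cos(φ) = Re(Z)/|Z| = 281/1.253e+04 = 0.02243.
Step 5 — Type: Im(Z) = -1.253e+04 ⇒ leading (phase φ = -88.7°).

PF = 0.02243 (leading, φ = -88.7°)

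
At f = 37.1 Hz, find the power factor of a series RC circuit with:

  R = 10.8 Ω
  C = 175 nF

Step 1 — Angular frequency: ω = 2π·f = 2π·37.1 = 233.1 rad/s.
Step 2 — Component impedances:
  R: Z = R = 10.8 Ω
  C: Z = 1/(jωC) = -j/(ω·C) = 0 - j2.451e+04 Ω
Step 3 — Series combination: Z_total = R + C = 10.8 - j2.451e+04 Ω = 2.451e+04∠-90.0° Ω.
Step 4 — Power factor: PF = cos(φ) = Re(Z)/|Z| = 10.8/2.451e+04 = 0.0004406.
Step 5 — Type: Im(Z) = -2.451e+04 ⇒ leading (phase φ = -90.0°).

PF = 0.0004406 (leading, φ = -90.0°)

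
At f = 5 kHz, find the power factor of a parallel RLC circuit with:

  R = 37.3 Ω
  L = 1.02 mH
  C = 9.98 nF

Step 1 — Angular frequency: ω = 2π·f = 2π·5000 = 3.142e+04 rad/s.
Step 2 — Component impedances:
  R: Z = R = 37.3 Ω
  L: Z = jωL = j·3.142e+04·0.00102 = 0 + j32.04 Ω
  C: Z = 1/(jωC) = -j/(ω·C) = 0 - j3189 Ω
Step 3 — Parallel combination: 1/Z_total = 1/R + 1/L + 1/C; Z_total = 16.02 + j18.46 Ω = 24.45∠49.0° Ω.
Step 4 — Power factor: PF = cos(φ) = Re(Z)/|Z| = 16.023/24.447 = 0.6554.
Step 5 — Type: Im(Z) = 18.46 ⇒ lagging (phase φ = 49.0°).

PF = 0.6554 (lagging, φ = 49.0°)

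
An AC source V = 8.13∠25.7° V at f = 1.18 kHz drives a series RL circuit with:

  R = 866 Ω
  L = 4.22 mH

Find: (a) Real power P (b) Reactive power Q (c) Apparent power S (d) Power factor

Step 1 — Angular frequency: ω = 2π·f = 2π·1180 = 7414 rad/s.
Step 2 — Component impedances:
  R: Z = R = 866 Ω
  L: Z = jωL = j·7414·0.00422 = 0 + j31.29 Ω
Step 3 — Series combination: Z_total = R + L = 866 + j31.29 Ω = 866.6∠2.1° Ω.
Step 4 — Source phasor: V = 8.13∠25.7° V = 7.326 + j3.526 V.
Step 5 — Current: I = V / Z = 0.008595 + j0.003761 A = 0.009382∠23.6° A.
Step 6 — Complex power: S = V·I* = 0.07622 + j0.002754 VA.
Step 7 — Real power: P = Re(S) = 0.07622 W.
Step 8 — Reactive power: Q = Im(S) = 0.002754 VAR.
Step 9 — Apparent power: |S| = 0.07627 VA.
Step 10 — Power factor: PF = P/|S| = 0.9993 (lagging).

(a) P = 0.07622 W  (b) Q = 0.002754 VAR  (c) S = 0.07627 VA  (d) PF = 0.9993 (lagging)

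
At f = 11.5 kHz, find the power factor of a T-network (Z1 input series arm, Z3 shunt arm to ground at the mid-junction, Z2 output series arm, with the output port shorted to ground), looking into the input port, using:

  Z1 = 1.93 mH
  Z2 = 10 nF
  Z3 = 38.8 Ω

Step 1 — Angular frequency: ω = 2π·f = 2π·1.15e+04 = 7.226e+04 rad/s.
Step 2 — Component impedances:
  Z1: Z = jωL = j·7.226e+04·0.00193 = 0 + j139.5 Ω
  Z2: Z = 1/(jωC) = -j/(ω·C) = 0 - j1384 Ω
  Z3: Z = R = 38.8 Ω
Step 3 — With the output port shorted to ground, the output series arm Z2 runs from the junction to ground; the shunt arm Z3 also runs from the junction to ground. They appear in parallel: Z3 || Z2 = 38.77 - j1.087 Ω.
Step 4 — Series with input arm Z1: Z_in = Z1 + (Z3 || Z2) = 38.77 + j138.4 Ω = 143.7∠74.3° Ω.
Step 5 — Power factor: PF = cos(φ) = Re(Z)/|Z| = 38.77/143.7 = 0.2698.
Step 6 — Type: Im(Z) = 138.4 ⇒ lagging (phase φ = 74.3°).

PF = 0.2698 (lagging, φ = 74.3°)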